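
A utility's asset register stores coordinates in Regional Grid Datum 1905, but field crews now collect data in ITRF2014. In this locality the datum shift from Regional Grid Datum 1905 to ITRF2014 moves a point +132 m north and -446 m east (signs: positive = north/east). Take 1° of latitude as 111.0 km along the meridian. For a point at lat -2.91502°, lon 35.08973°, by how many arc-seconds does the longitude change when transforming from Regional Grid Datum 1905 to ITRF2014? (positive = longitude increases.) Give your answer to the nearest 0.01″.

Δλ = -14.48″

At latitude -2.91502°, cos φ = 0.998706.
1° of longitude at this latitude = 111.0 × cos φ = 110.86 km, so Δλ = -446.0 / 110856.4 = -0.0040232° = -14.484″.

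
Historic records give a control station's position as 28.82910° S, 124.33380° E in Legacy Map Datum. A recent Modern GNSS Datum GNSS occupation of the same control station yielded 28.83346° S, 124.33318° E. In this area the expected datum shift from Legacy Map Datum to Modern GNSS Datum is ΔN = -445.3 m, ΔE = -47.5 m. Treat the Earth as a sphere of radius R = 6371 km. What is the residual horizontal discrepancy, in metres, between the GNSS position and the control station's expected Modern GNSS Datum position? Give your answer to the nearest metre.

42 m

Observed coordinate differences: Δφ = -0.00436°, Δλ = -0.00062°.
Converting to metres (1° lat = 111195 m, cos φ = 0.876062): observed ΔN = -484.8 m, observed ΔE = -60.4 m.
Subtracting the expected shift leaves a residual of -484.8 − (-445.3) = -39.5 m north and -60.4 − (-47.5) = -12.9 m east.
Residual distance = √((-39.5)² + (-12.9)²) = 41.6 m.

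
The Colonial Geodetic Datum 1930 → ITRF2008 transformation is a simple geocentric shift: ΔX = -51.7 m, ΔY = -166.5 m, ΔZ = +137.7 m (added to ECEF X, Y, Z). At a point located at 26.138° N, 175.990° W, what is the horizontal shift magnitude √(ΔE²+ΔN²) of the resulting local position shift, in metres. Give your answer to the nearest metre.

The local east axis at (φ, λ) is (−sin λ, cos λ, 0), so ΔE = −sin(-175.990°)·(-51.7) + cos(-175.990°)·(-166.5) = 162.48 m.
The local north axis is (−sin φ cos λ, −sin φ sin λ, cos φ), giving ΔN = -22.720 − 5.129 + 123.618 = 95.77 m.
Horizontal magnitude = √(ΔE² + ΔN²) = √(162.48² + 95.77²) = 188.60 m.

189 m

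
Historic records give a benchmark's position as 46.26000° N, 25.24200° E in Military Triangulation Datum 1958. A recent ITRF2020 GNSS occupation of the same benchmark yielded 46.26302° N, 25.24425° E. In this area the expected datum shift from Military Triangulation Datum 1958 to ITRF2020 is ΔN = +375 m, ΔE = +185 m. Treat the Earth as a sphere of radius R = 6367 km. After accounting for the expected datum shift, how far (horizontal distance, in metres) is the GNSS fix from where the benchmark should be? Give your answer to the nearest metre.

Observed coordinate differences: Δφ = +0.00302°, Δλ = +0.00225°.
Converting to metres (1° lat = 111125 m, cos φ = 0.691387): observed ΔN = 335.6 m, observed ΔE = 172.9 m.
Subtracting the expected shift leaves a residual of 335.6 − (375) = -39.4 m north and 172.9 − (185) = -12.1 m east.
Residual distance = √((-39.4)² + (-12.1)²) = 41.2 m.

41 m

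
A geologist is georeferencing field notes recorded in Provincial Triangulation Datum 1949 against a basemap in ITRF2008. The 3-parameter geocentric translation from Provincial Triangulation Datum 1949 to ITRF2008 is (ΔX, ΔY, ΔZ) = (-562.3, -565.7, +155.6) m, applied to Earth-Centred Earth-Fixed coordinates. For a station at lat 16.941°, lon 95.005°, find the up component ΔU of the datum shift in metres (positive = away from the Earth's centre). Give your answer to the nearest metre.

At φ = 16.941°, λ = 95.005°: sin φ = 0.291387, cos φ = 0.956605, sin λ = 0.996187, cos λ = -0.087243.
ΔU = cos φ cos λ·ΔX + cos φ sin λ·ΔY + sin φ·ΔZ = (0.956605)(-0.087243)(-562.3) + (0.956605)(0.996187)(-565.7) + (0.291387)(155.6) = -446.82 m.

ΔU = -447 m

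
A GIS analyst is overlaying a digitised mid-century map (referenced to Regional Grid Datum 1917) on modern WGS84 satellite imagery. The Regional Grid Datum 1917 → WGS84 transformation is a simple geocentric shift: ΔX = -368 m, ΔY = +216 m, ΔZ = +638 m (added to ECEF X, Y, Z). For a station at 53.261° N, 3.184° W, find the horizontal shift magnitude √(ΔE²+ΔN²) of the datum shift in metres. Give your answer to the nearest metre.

The local east axis at (φ, λ) is (−sin λ, cos λ, 0), so ΔE = −sin(-3.184°)·(-368) + cos(-3.184°)·216 = 195.23 m.
The local north axis is (−sin φ cos λ, −sin φ sin λ, cos φ), giving ΔN = 294.448 + 9.614 + 381.633 = 685.70 m.
Horizontal magnitude = √(ΔE² + ΔN²) = √(195.23² + 685.70²) = 712.95 m.

713 m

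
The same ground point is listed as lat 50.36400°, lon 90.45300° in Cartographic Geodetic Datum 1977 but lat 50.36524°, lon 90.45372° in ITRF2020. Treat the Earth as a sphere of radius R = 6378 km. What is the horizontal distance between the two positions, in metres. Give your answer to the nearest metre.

Δφ = 50.36524° − 50.36400° = +0.00124°; Δλ = 90.45372° − 90.45300° = +0.00072°.
1° along a meridian = πR/180 = 111317 m.
ΔN = Δφ × 111317 = 138.0 m; ΔE = Δλ × 111317 × cos(50.36400°) = +0.00072 × 111317 × 0.637908 = 51.1 m.
Distance = √(ΔE² + ΔN²) = √(51.1² + 138.0²) = 147.2 m.

147 m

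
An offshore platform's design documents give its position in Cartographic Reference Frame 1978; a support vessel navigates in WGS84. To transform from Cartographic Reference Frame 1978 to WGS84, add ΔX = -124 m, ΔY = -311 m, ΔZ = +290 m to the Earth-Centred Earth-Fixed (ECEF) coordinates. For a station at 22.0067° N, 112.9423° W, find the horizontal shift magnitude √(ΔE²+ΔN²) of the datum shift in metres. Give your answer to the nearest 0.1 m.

143.6 m

At φ = 22.0067°, λ = -112.9423°: sin φ = 0.374715, cos φ = 0.927140, sin λ = -0.920898, cos λ = -0.389804.
ΔE = −sin λ·ΔX + cos λ·ΔY = −(-0.920898)·(-124) + (-0.389804)·(-311) = 7.04 m.
ΔN = −sin φ cos λ·ΔX − sin φ sin λ·ΔY + cos φ·ΔZ = −(0.374715)(-0.389804)(-124) − (0.374715)(-0.920898)(-311) + (0.927140)(290) = 143.44 m.
Horizontal magnitude = √(ΔE² + ΔN²) = √(7.04² + 143.44²) = 143.61 m.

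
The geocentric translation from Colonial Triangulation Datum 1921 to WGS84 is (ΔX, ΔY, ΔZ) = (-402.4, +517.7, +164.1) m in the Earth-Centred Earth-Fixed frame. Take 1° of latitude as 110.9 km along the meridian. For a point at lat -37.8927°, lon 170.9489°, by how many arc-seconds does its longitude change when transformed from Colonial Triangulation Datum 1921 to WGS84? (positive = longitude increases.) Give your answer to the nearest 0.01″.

Δλ = -18.43″

sin φ = -0.614185, cos φ = 0.789162, sin λ = 0.157315, cos λ = -0.987548.
East component: ΔE = −sin λ·ΔX + cos λ·ΔY = −(0.157315)(-402.4) + (-0.987548)(517.7) = -447.95 m.
1° of latitude spans 110900 m; at latitude φ, 1° of longitude spans that × cos φ = 87518.1 m, so Δλ = -447.95 / 87518.1 × 3600 = -18.426″.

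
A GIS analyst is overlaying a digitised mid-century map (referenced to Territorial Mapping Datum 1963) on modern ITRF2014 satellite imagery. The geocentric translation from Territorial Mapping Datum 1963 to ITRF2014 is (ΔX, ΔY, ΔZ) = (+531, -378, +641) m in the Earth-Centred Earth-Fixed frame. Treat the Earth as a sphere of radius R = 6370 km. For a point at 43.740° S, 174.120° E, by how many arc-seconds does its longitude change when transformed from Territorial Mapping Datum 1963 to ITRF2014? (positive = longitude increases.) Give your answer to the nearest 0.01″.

Δλ = 14.41″

sin φ = -0.691387, cos φ = 0.722485, sin λ = 0.102445, cos λ = -0.994739.
East component: ΔE = −sin λ·ΔX + cos λ·ΔY = −(0.102445)(531) + (-0.994739)(-378) = 321.61 m.
1° of latitude spans πR/180 = 111177 m; at latitude φ, 1° of longitude spans that × cos φ = 80324.0 m, so Δλ = 321.61 / 80324.0 × 3600 = 14.414″.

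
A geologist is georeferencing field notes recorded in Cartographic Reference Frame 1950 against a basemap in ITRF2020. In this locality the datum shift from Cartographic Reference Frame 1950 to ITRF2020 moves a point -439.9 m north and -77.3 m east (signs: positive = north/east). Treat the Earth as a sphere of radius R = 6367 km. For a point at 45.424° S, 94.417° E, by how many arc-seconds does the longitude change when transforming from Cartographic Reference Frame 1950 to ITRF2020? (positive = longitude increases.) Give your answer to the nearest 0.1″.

At latitude -45.424°, cos φ = 0.701855.
One radian of longitude at latitude φ spans R cos φ, so Δλ = ΔE / (R cos φ) = -77.3 / (6367000 × 0.701855) = -1.7298e-05 rad = -3.568″.

Δλ = -3.6″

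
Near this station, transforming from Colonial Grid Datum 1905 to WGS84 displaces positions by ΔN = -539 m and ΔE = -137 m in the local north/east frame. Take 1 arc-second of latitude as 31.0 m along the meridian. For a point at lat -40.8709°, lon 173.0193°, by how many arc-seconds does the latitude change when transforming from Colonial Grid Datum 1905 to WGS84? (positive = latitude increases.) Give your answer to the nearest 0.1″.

Δφ = -17.4″

1″ of latitude = 31.00 m, so Δφ = -539.0 / 31.00 = -17.387″.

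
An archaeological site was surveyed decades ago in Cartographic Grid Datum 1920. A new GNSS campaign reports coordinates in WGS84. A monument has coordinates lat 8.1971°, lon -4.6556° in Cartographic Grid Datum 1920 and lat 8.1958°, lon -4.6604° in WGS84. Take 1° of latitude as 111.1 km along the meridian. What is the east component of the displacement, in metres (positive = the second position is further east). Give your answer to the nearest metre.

ΔE = -528 m

Δφ = 8.1958° − 8.1971° = -0.0013°; Δλ = -4.6604° − -4.6556° = -0.0048°.
ΔN = Δφ × 111100 = -144.4 m; ΔE = Δλ × 111100 × cos(8.1971°) = -0.0048 × 111100 × 0.989783 = -527.8 m.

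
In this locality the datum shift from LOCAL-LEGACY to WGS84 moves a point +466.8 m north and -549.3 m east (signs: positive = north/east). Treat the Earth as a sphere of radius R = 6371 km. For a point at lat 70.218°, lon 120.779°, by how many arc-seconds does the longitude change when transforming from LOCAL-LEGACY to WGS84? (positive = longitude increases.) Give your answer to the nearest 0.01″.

Δλ = -52.55″

At latitude 70.218°, cos φ = 0.338442.
One radian of longitude at latitude φ spans R cos φ, so Δλ = ΔE / (R cos φ) = -549.3 / (6371000 × 0.338442) = -2.5475e-04 rad = -52.546″.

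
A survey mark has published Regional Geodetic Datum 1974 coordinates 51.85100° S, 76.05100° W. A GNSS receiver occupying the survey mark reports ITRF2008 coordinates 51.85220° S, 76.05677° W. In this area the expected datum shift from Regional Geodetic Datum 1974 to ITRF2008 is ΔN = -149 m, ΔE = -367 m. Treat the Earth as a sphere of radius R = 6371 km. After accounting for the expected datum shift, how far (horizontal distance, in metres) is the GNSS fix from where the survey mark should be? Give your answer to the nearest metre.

Observed coordinate differences: Δφ = -0.00120°, Δλ = -0.00577°.
Converting to metres (1° lat = 111195 m, cos φ = 0.617709): observed ΔN = -133.4 m, observed ΔE = -396.3 m.
Subtracting the expected shift leaves a residual of -133.4 − (-149) = 15.6 m north and -396.3 − (-367) = -29.3 m east.
Residual distance = √(15.6² + (-29.3)²) = 33.2 m.

33 m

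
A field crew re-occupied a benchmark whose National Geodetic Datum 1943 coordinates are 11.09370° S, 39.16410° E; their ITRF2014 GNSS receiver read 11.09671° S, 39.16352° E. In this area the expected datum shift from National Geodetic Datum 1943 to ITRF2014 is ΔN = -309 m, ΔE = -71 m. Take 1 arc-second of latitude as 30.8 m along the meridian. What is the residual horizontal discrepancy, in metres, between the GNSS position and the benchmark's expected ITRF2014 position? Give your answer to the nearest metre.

26 m

Observed coordinate differences: Δφ = -0.00301°, Δλ = -0.00058°.
Converting to metres (1° lat = 110880 m, cos φ = 0.981314): observed ΔN = -333.7 m, observed ΔE = -63.1 m.
Subtracting the expected shift leaves a residual of -333.7 − (-309) = -24.7 m north and -63.1 − (-71) = 7.9 m east.
Residual distance = √((-24.7)² + 7.9²) = 26.0 m.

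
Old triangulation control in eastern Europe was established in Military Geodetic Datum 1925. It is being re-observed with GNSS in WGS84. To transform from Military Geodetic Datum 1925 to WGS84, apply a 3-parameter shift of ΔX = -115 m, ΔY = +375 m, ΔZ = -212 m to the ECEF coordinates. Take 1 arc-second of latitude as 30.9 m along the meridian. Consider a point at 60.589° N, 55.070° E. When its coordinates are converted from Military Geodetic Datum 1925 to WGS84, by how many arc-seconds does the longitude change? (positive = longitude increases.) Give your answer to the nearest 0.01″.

sin φ = 0.871120, cos φ = 0.491071, sin λ = 0.819852, cos λ = 0.572575.
East component: ΔE = −sin λ·ΔX + cos λ·ΔY = −(0.819852)(-115) + (0.572575)(375) = 309.00 m.
1° of latitude spans 3600 × 30.90 = 111240 m; at latitude φ, 1° of longitude spans that × cos φ = 54626.7 m, so Δλ = 309.00 / 54626.7 × 3600 = 20.364″.

Δλ = 20.36″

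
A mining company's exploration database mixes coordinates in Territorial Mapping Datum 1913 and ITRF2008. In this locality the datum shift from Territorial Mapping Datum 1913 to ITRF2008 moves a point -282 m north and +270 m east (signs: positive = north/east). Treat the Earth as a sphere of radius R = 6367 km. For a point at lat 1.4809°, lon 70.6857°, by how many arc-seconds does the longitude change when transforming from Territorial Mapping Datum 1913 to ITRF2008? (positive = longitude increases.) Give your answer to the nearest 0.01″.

At latitude 1.4809°, cos φ = 0.999666.
One radian of longitude at latitude φ spans R cos φ, so Δλ = ΔE / (R cos φ) = 270.0 / (6367000 × 0.999666) = 4.2420e-05 rad = 8.750″.

Δλ = 8.75″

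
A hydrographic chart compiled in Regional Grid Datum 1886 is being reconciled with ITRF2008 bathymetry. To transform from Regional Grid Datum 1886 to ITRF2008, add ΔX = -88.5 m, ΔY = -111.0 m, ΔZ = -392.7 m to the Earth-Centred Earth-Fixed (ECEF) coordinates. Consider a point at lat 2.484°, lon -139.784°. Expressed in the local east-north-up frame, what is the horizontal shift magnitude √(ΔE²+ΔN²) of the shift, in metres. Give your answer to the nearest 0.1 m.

The local east axis at (φ, λ) is (−sin λ, cos λ, 0), so ΔE = −sin(-139.784°)·(-88.5) + cos(-139.784°)·(-111.0) = 27.62 m.
The local north axis is (−sin φ cos λ, −sin φ sin λ, cos φ), giving ΔN = -2.929 − 3.106 − 392.331 = -398.37 m.
Horizontal magnitude = √(ΔE² + ΔN²) = √(27.62² + (-398.37)²) = 399.32 m.

399.3 m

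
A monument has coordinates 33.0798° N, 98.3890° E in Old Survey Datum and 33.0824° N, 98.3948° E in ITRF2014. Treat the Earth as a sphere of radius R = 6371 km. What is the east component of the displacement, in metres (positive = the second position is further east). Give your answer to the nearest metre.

Δφ = 33.0824° − 33.0798° = +0.0026°; Δλ = 98.3948° − 98.3890° = +0.0058°.
1° along a meridian = πR/180 = 111195 m.
ΔN = Δφ × 111195 = 289.1 m; ΔE = Δλ × 111195 × cos(33.0798°) = +0.0058 × 111195 × 0.837911 = 540.4 m.

ΔE = 540 m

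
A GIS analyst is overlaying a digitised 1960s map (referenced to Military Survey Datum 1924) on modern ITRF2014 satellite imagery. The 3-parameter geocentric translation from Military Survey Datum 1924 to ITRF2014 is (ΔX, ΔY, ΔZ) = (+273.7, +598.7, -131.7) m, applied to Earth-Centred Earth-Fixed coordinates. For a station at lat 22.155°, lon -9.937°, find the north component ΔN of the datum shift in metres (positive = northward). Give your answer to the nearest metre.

ΔN = -185 m

The local north axis is (−sin φ cos λ, −sin φ sin λ, cos φ), giving ΔN = -101.668 + 38.961 − 121.976 = -184.68 m.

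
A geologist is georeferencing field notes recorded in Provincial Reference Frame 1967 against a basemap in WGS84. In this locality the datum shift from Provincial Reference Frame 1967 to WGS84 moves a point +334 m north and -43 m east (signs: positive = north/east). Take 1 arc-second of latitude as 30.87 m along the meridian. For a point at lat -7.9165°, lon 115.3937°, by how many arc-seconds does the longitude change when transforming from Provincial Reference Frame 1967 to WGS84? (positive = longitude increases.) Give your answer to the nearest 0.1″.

At latitude -7.9165°, cos φ = 0.990470.
1″ of longitude at this latitude = 30.87 × cos φ = 30.5758 m, so Δλ = -43.0 / 30.5758 = -1.406″.

Δλ = -1.4″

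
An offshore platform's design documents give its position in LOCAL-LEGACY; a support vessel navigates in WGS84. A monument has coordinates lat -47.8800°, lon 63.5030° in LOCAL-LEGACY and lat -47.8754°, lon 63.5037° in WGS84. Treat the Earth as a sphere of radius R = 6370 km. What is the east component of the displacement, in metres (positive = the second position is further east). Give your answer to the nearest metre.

Δφ = -47.8754° − -47.8800° = +0.0046°; Δλ = 63.5037° − 63.5030° = +0.0007°.
1° along a meridian = πR/180 = 111177 m.
ΔN = Δφ × 111177 = 511.4 m; ΔE = Δλ × 111177 × cos(-47.8800°) = +0.0007 × 111177 × 0.670686 = 52.2 m.

ΔE = 52 m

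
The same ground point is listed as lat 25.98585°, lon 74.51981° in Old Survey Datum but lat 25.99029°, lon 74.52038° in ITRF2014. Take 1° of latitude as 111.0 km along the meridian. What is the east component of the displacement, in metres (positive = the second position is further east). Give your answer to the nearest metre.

ΔE = 57 m

Δφ = 25.99029° − 25.98585° = +0.00444°; Δλ = 74.52038° − 74.51981° = +0.00057°.
ΔN = Δφ × 111000 = 492.8 m; ΔE = Δλ × 111000 × cos(25.98585°) = +0.00057 × 111000 × 0.898902 = 56.9 m.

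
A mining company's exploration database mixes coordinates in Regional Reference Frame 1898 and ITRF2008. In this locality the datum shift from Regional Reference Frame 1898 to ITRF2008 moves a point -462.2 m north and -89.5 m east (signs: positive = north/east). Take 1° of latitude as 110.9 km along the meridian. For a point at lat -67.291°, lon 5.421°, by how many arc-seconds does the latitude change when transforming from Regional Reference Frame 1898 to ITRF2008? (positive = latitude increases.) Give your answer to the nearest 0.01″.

Δφ = -15.00″

1° of latitude = 110.9 km, so Δφ = -462.2 / 110900 = -0.0041677° = -15.004″.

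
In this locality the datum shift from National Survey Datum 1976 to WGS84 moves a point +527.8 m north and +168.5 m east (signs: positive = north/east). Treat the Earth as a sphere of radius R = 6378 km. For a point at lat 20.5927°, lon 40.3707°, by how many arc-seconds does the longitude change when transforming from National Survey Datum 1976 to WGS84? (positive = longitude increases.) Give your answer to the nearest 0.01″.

Δλ = 5.82″

At latitude 20.5927°, cos φ = 0.936104.
One radian of longitude at latitude φ spans R cos φ, so Δλ = ΔE / (R cos φ) = 168.5 / (6378000 × 0.936104) = 2.8222e-05 rad = 5.821″.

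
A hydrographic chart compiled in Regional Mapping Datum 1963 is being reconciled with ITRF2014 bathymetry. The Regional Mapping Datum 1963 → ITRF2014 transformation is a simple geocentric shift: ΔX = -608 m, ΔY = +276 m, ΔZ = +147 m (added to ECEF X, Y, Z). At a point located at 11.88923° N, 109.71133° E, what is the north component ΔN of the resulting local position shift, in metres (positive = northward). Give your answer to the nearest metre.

ΔN = 48 m

At φ = 11.88923°, λ = 109.71133°: sin φ = 0.206020, cos φ = 0.978548, sin λ = 0.941404, cos λ = -0.337281.
ΔN = −sin φ cos λ·ΔX − sin φ sin λ·ΔY + cos φ·ΔZ = −(0.206020)(-0.337281)(-608) − (0.206020)(0.941404)(276) + (0.978548)(147) = 48.07 m.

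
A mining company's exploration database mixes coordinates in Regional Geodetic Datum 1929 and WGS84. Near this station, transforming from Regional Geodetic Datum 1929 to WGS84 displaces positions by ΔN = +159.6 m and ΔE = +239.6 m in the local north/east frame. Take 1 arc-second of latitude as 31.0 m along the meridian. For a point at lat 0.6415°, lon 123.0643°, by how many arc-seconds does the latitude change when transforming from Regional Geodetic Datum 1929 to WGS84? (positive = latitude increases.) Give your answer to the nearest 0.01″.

1″ of latitude = 31.00 m, so Δφ = 159.6 / 31.00 = 5.148″.

Δφ = 5.15″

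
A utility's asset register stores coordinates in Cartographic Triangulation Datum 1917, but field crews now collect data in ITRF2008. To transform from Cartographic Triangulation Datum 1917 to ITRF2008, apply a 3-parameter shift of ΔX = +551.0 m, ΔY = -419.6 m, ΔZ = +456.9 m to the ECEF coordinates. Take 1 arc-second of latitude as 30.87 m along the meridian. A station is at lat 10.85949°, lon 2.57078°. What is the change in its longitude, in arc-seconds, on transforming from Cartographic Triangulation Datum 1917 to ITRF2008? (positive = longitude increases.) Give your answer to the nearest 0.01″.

Δλ = -14.64″

sin φ = 0.188401, cos φ = 0.982092, sin λ = 0.044854, cos λ = 0.998994.
East component: ΔE = −sin λ·ΔX + cos λ·ΔY = −(0.044854)(551.0) + (0.998994)(-419.6) = -443.89 m.
1° of latitude spans 3600 × 30.87 = 111132 m; at latitude φ, 1° of longitude spans that × cos φ = 109141.9 m, so Δλ = -443.89 / 109141.9 × 3600 = -14.642″.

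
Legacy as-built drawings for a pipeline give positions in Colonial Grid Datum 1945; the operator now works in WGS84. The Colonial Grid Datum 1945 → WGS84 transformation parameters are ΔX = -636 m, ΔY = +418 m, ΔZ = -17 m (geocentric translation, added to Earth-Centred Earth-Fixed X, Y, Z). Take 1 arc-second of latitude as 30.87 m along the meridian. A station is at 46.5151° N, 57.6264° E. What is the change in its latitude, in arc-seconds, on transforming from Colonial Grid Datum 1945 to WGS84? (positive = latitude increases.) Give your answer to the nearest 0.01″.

sin φ = 0.725556, cos φ = 0.688163, sin λ = 0.844575, cos λ = 0.535438.
North component: ΔN = −sin φ cos λ·ΔX − sin φ sin λ·ΔY + cos φ·ΔZ = −(0.725556)(0.535438)(-636) − (0.725556)(0.844575)(418) + (0.688163)(-17) = -20.76 m.
1° of latitude spans 3600 × 30.87 = 111132 m, so Δφ = -20.76 / 111132 × 3600 = -0.673″.

Δφ = -0.67″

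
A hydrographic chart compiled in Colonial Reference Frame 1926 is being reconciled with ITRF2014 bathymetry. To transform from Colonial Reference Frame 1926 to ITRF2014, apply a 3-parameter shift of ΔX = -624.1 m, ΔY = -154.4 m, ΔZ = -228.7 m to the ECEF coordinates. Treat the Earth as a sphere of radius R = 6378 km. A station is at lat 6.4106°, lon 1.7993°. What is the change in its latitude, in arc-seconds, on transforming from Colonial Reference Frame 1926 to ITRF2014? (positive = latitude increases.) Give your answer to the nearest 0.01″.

Δφ = -5.08″

sin φ = 0.111653, cos φ = 0.993747, sin λ = 0.031399, cos λ = 0.999507.
North component: ΔN = −sin φ cos λ·ΔX − sin φ sin λ·ΔY + cos φ·ΔZ = −(0.111653)(0.999507)(-624.1) − (0.111653)(0.031399)(-154.4) + (0.993747)(-228.7) = -157.08 m.
1° of latitude spans πR/180 = 111317 m, so Δφ = -157.08 / 111317 × 3600 = -5.080″.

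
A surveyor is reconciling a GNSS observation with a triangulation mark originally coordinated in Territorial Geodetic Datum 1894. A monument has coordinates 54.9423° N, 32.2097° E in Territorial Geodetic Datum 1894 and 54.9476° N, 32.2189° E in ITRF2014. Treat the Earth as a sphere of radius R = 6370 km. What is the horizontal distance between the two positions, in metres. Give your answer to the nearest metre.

832 m

Δφ = 54.9476° − 54.9423° = +0.0053°; Δλ = 32.2189° − 32.2097° = +0.0092°.
1° along a meridian = πR/180 = 111177 m.
ΔN = Δφ × 111177 = 589.2 m; ΔE = Δλ × 111177 × cos(54.9423°) = +0.0092 × 111177 × 0.574401 = 587.5 m.
Distance = √(ΔE² + ΔN²) = √(587.5² + 589.2²) = 832.1 m.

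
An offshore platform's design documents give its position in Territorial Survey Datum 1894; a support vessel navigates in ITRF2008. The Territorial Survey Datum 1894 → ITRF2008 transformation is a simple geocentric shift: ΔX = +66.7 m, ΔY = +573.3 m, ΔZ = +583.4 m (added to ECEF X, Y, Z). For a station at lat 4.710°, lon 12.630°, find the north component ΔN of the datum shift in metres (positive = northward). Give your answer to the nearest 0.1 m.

The local north axis is (−sin φ cos λ, −sin φ sin λ, cos φ), giving ΔN = -5.344 − 10.293 + 581.430 = 565.79 m.

ΔN = 565.8 m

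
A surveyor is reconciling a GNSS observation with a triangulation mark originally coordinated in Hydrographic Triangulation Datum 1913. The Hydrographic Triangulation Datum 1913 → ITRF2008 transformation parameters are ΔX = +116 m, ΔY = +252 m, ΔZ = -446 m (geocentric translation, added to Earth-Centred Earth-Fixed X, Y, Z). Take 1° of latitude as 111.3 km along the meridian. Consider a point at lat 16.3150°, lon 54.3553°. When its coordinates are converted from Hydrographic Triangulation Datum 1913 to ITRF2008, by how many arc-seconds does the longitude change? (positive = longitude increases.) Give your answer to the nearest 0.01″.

Δλ = 1.77″

sin φ = 0.280918, cos φ = 0.959732, sin λ = 0.812646, cos λ = 0.582757.
East component: ΔE = −sin λ·ΔX + cos λ·ΔY = −(0.812646)(116) + (0.582757)(252) = 52.59 m.
1° of latitude spans 111300 m; at latitude φ, 1° of longitude spans that × cos φ = 106818.1 m, so Δλ = 52.59 / 106818.1 × 3600 = 1.772″.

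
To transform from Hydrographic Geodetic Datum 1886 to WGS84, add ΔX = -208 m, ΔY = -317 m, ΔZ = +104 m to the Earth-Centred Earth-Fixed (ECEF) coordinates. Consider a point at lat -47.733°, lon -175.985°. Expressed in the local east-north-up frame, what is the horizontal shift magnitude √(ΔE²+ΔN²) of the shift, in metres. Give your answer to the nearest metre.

385 m

At φ = -47.733°, λ = -175.985°: sin φ = -0.740019, cos φ = 0.672586, sin λ = -0.070018, cos λ = -0.997546.
ΔE = −sin λ·ΔX + cos λ·ΔY = −(-0.070018)·(-208) + (-0.997546)·(-317) = 301.66 m.
ΔN = −sin φ cos λ·ΔX − sin φ sin λ·ΔY + cos φ·ΔZ = −(-0.740019)(-0.997546)(-208) − (-0.740019)(-0.070018)(-317) + (0.672586)(104) = 239.92 m.
Horizontal magnitude = √(ΔE² + ΔN²) = √(301.66² + 239.92²) = 385.43 m.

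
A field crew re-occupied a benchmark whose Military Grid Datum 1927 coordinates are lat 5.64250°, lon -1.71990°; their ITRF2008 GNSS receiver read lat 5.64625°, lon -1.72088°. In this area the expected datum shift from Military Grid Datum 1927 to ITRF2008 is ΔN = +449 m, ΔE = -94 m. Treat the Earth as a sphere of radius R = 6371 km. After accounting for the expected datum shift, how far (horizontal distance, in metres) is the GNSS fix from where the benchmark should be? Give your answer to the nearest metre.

Observed coordinate differences: Δφ = +0.00375°, Δλ = -0.00098°.
Converting to metres (1° lat = 111195 m, cos φ = 0.995155): observed ΔN = 417.0 m, observed ΔE = -108.4 m.
Subtracting the expected shift leaves a residual of 417.0 − (449) = -32.0 m north and -108.4 − (-94) = -14.4 m east.
Residual distance = √((-32.0)² + (-14.4)²) = 35.1 m.

35 m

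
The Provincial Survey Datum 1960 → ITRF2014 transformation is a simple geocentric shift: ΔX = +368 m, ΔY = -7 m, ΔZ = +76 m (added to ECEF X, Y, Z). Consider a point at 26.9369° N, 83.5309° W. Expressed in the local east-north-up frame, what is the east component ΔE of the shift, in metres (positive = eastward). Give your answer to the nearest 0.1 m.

The local east axis at (φ, λ) is (−sin λ, cos λ, 0), so ΔE = −sin(-83.5309°)·368 + cos(-83.5309°)·(-7) = 364.87 m.

ΔE = 364.9 m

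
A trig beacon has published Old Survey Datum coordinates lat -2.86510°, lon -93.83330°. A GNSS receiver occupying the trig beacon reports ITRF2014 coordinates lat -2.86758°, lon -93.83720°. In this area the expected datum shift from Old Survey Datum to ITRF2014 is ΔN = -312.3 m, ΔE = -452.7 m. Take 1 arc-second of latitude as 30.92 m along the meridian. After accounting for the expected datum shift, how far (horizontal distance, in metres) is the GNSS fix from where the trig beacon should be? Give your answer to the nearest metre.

41 m

Observed coordinate differences: Δφ = -0.00248°, Δλ = -0.00390°.
Converting to metres (1° lat = 111312 m, cos φ = 0.998750): observed ΔN = -276.1 m, observed ΔE = -433.6 m.
Subtracting the expected shift leaves a residual of -276.1 − (-312.3) = 36.2 m north and -433.6 − (-452.7) = 19.1 m east.
Residual distance = √(36.2² + 19.1²) = 41.0 m.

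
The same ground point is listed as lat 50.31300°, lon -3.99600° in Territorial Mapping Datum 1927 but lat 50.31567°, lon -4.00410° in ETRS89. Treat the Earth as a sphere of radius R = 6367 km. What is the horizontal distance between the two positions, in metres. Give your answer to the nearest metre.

647 m

Δφ = 50.31567° − 50.31300° = +0.00267°; Δλ = -4.00410° − -3.99600° = -0.00810°.
1° along a meridian = πR/180 = 111125 m.
ΔN = Δφ × 111125 = 296.7 m; ΔE = Δλ × 111125 × cos(50.31300°) = -0.00810 × 111125 × 0.638593 = -574.8 m.
Distance = √(ΔE² + ΔN²) = √((-574.8)² + 296.7²) = 646.9 m.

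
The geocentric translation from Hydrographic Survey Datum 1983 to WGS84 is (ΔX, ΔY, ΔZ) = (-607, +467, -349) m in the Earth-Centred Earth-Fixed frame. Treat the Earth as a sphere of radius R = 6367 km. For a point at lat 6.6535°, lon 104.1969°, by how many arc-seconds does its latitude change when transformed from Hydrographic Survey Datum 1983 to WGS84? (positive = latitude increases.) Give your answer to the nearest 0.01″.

Δφ = -13.49″

sin φ = 0.115865, cos φ = 0.993265, sin λ = 0.969459, cos λ = -0.245255.
North component: ΔN = −sin φ cos λ·ΔX − sin φ sin λ·ΔY + cos φ·ΔZ = −(0.115865)(-0.245255)(-607) − (0.115865)(0.969459)(467) + (0.993265)(-349) = -416.35 m.
1° of latitude spans πR/180 = 111125 m, so Δφ = -416.35 / 111125 × 3600 = -13.488″.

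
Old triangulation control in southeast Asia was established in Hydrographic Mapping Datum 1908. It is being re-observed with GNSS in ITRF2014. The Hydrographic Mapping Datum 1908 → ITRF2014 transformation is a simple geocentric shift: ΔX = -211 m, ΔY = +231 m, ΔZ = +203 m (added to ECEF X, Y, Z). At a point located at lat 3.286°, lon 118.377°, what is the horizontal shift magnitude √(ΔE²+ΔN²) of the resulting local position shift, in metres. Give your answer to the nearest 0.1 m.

200.2 m

At φ = 3.286°, λ = 118.377°: sin φ = 0.057320, cos φ = 0.998356, sin λ = 0.879839, cos λ = -0.475271.
ΔE = −sin λ·ΔX + cos λ·ΔY = −(0.879839)·(-211) + (-0.475271)·(231) = 75.86 m.
ΔN = −sin φ cos λ·ΔX − sin φ sin λ·ΔY + cos φ·ΔZ = −(0.057320)(-0.475271)(-211) − (0.057320)(0.879839)(231) + (0.998356)(203) = 185.27 m.
Horizontal magnitude = √(ΔE² + ΔN²) = √(75.86² + 185.27²) = 200.20 m.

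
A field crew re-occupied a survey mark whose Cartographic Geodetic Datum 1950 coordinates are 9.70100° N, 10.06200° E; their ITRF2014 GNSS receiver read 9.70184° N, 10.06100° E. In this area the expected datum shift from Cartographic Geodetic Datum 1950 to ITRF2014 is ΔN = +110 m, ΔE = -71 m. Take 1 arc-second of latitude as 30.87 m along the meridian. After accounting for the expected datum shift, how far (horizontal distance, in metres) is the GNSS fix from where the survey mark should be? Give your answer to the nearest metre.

Observed coordinate differences: Δφ = +0.00084°, Δλ = -0.00100°.
Converting to metres (1° lat = 111132 m, cos φ = 0.985701): observed ΔN = 93.4 m, observed ΔE = -109.5 m.
Subtracting the expected shift leaves a residual of 93.4 − (110) = -16.6 m north and -109.5 − (-71) = -38.5 m east.
Residual distance = √((-16.6)² + (-38.5)²) = 42.0 m.

42 m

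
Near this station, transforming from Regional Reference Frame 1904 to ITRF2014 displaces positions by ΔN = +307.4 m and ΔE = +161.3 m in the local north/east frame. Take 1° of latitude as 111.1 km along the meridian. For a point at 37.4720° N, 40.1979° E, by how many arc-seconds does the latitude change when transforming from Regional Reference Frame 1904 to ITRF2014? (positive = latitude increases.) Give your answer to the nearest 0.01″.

Δφ = 9.96″

1° of latitude = 111.1 km, so Δφ = 307.4 / 111100 = 0.0027669° = 9.961″.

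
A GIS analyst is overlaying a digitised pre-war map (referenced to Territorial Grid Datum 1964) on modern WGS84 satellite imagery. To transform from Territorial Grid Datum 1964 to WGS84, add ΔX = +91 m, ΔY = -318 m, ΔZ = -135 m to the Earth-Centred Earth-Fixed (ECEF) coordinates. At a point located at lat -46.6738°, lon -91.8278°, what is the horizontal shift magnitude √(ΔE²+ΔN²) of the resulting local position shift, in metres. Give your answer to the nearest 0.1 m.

169.8 m

At φ = -46.6738°, λ = -91.8278°: sin φ = -0.727459, cos φ = 0.686151, sin λ = -0.999491, cos λ = -0.031896.
ΔE = −sin λ·ΔX + cos λ·ΔY = −(-0.999491)·(91) + (-0.031896)·(-318) = 101.10 m.
ΔN = −sin φ cos λ·ΔX − sin φ sin λ·ΔY + cos φ·ΔZ = −(-0.727459)(-0.031896)(91) − (-0.727459)(-0.999491)(-318) + (0.686151)(-135) = 136.47 m.
Horizontal magnitude = √(ΔE² + ΔN²) = √(101.10² + 136.47²) = 169.84 m.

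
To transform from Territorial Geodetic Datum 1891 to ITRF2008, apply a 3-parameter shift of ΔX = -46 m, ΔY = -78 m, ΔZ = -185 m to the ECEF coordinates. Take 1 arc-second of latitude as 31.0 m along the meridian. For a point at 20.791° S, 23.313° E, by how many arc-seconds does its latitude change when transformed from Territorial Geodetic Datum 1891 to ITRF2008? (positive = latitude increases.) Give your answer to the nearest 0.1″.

sin φ = -0.354960, cos φ = 0.934881, sin λ = 0.395754, cos λ = 0.918357.
North component: ΔN = −sin φ cos λ·ΔX − sin φ sin λ·ΔY + cos φ·ΔZ = −(-0.354960)(0.918357)(-46) − (-0.354960)(0.395754)(-78) + (0.934881)(-185) = -198.91 m.
1° of latitude spans 3600 × 31.00 = 111600 m, so Δφ = -198.91 / 111600 × 3600 = -6.416″.

Δφ = -6.4″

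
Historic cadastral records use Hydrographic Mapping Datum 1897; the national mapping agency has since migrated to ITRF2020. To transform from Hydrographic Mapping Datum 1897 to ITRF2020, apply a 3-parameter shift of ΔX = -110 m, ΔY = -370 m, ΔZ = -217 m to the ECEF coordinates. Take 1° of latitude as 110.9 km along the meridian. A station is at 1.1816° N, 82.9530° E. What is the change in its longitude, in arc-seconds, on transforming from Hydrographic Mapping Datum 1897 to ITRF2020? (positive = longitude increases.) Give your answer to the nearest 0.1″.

sin φ = 0.020621, cos φ = 0.999787, sin λ = 0.992446, cos λ = 0.122683.
East component: ΔE = −sin λ·ΔX + cos λ·ΔY = −(0.992446)(-110) + (0.122683)(-370) = 63.78 m.
1° of latitude spans 110900 m; at latitude φ, 1° of longitude spans that × cos φ = 110876.4 m, so Δλ = 63.78 / 110876.4 × 3600 = 2.071″.

Δλ = 2.1″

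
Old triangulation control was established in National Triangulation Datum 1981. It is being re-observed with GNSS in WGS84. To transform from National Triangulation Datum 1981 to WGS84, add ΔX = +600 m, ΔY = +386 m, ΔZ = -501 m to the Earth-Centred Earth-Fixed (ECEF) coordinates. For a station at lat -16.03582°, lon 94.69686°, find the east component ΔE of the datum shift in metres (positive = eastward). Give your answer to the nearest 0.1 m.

The local east axis at (φ, λ) is (−sin λ, cos λ, 0), so ΔE = −sin(94.69686°)·600 + cos(94.69686°)·386 = -629.59 m.

ΔE = -629.6 m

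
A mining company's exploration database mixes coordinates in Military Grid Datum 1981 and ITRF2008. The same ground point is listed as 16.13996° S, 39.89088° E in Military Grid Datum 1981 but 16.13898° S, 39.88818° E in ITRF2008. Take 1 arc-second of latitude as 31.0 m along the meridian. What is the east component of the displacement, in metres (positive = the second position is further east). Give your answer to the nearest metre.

Δφ = -16.13898° − -16.13996° = +0.00098°; Δλ = 39.88818° − 39.89088° = -0.00270°.
1° of latitude = 3600 × 31.00 = 111600 m.
ΔN = Δφ × 111600 = 109.4 m; ΔE = Δλ × 111600 × cos(-16.13996°) = -0.00270 × 111600 × 0.960586 = -289.4 m.

ΔE = -289 m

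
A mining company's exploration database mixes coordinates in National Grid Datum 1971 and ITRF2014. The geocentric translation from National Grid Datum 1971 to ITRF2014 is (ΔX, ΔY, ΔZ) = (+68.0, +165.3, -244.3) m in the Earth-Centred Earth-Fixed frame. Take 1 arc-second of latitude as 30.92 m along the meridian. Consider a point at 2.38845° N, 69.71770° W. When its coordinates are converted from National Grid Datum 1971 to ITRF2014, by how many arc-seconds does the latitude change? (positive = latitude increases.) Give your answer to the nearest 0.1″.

sin φ = 0.041674, cos φ = 0.999131, sin λ = -0.937996, cos λ = 0.346646.
North component: ΔN = −sin φ cos λ·ΔX − sin φ sin λ·ΔY + cos φ·ΔZ = −(0.041674)(0.346646)(68.0) − (0.041674)(-0.937996)(165.3) + (0.999131)(-244.3) = -238.61 m.
1° of latitude spans 3600 × 30.92 = 111312 m, so Δφ = -238.61 / 111312 × 3600 = -7.717″.

Δφ = -7.7″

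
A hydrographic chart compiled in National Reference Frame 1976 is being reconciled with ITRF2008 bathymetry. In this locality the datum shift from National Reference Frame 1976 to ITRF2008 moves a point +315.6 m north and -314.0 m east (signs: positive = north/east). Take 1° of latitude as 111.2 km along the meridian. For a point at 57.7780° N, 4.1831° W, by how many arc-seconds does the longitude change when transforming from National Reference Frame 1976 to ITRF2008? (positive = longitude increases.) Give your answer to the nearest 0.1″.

Δλ = -19.1″

At latitude 57.7780°, cos φ = 0.533201.
1° of longitude at this latitude = 111.2 × cos φ = 59.29 km, so Δλ = -314.0 / 59292.0 = -0.0052958° = -19.065″.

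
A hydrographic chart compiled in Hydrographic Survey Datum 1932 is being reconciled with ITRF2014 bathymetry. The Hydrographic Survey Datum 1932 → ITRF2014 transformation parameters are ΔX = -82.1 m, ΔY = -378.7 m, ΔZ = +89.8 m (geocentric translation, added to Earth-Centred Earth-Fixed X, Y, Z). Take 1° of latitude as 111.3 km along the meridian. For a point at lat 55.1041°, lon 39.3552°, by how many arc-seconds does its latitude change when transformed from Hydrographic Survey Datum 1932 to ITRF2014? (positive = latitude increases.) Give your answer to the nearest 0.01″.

Δφ = 9.72″

sin φ = 0.820193, cos φ = 0.572087, sin λ = 0.634126, cos λ = 0.773230.
North component: ΔN = −sin φ cos λ·ΔX − sin φ sin λ·ΔY + cos φ·ΔZ = −(0.820193)(0.773230)(-82.1) − (0.820193)(0.634126)(-378.7) + (0.572087)(89.8) = 300.41 m.
1° of latitude spans 111300 m, so Δφ = 300.41 / 111300 × 3600 = 9.717″.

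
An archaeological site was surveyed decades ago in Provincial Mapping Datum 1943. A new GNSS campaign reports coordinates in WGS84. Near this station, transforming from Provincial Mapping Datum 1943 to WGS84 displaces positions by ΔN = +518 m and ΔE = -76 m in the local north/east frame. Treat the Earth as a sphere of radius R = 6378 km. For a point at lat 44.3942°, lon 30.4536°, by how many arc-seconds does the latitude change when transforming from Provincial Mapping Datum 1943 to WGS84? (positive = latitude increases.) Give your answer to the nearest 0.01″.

Δφ = 16.75″

On a sphere of radius R, 1 rad of latitude = R, so Δφ = ΔN / R = 518.0 / 6378000 = 8.1217e-05 rad = 16.752″.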